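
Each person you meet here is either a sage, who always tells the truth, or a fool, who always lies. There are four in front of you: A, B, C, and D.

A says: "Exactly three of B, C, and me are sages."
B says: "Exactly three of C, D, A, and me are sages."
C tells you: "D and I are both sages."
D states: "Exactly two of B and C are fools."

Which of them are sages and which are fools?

Consider A. Suppose A is a sage.
Then no assignment of the remaining roles makes every statement match its speaker's type — contradiction.
So A is a fool.
Consider B. Suppose B is a sage.
Then no assignment of the remaining roles makes every statement match its speaker's type — contradiction.
So B is a fool.
Consider C. Suppose C is a sage.
Then no assignment of the remaining roles makes every statement match its speaker's type — contradiction.
So C is a fool.
With that fixed, D's statement is true, so D is a sage.

A: fool, B: fool, C: fool, D: sage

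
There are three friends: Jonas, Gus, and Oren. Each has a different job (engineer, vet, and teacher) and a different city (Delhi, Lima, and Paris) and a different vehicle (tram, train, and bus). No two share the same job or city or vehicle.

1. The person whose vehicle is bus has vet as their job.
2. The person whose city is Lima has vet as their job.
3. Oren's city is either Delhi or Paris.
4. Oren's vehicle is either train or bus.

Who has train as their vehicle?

With clues 1–4, Gus and Jonas are impossible for the one with vehicle train.
That leaves Oren.

Oren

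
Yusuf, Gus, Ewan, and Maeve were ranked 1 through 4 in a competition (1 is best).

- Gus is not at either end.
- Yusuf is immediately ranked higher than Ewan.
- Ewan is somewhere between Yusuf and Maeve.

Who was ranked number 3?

Gus

With clues 1–2, Ewan and Maeve are ruled out for rank 3.
With clues 1–3, Yusuf is ruled out for rank 3.
So rank 3 is Gus.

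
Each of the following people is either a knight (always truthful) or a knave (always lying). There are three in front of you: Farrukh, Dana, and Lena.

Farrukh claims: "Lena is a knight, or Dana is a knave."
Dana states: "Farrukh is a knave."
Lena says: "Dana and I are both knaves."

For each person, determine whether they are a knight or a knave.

Consider Farrukh. Suppose Farrukh is a knight.
Then no assignment of the remaining roles makes every statement match its speaker's type — contradiction.
So Farrukh is a knave.
With that fixed, Dana's statement is true, so Dana is a knight.
With that fixed, Lena's statement is false, so Lena is a knave.

Farrukh: knave, Dana: knight, Lena: knave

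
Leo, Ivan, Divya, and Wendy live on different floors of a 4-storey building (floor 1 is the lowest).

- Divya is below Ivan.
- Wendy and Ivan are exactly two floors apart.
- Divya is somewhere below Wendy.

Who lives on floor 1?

With clue 1, Ivan is ruled out for floor 1.
With clues 1–3, Leo and Wendy are ruled out for floor 1.
So floor 1 is Divya.

Divya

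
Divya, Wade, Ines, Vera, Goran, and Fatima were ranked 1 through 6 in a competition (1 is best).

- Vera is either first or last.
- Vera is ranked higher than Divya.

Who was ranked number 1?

Vera

With clues 1–2, Divya, Fatima, Goran, Ines, and Wade are ruled out for rank 1.
So rank 1 is Vera.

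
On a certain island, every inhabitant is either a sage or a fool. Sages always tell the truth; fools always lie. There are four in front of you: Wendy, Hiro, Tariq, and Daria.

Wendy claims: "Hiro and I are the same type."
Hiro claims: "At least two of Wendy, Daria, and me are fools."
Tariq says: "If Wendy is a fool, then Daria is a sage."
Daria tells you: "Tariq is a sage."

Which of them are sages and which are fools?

Wendy: fool, Hiro: sage, Tariq: fool, Daria: fool

Consider Wendy. Suppose Wendy is a sage.
Then no assignment of the remaining roles makes every statement match its speaker's type — contradiction.
So Wendy is a fool.
Consider Hiro. Suppose Hiro is a fool.
Then Wendy's statement comes out true, contradicting Wendy being a fool.
So Hiro is a sage.
Consider Tariq. Suppose Tariq is a sage.
Then no assignment of the remaining roles makes every statement match its speaker's type — contradiction.
So Tariq is a fool.
With that fixed, Daria's statement is false, so Daria is a fool.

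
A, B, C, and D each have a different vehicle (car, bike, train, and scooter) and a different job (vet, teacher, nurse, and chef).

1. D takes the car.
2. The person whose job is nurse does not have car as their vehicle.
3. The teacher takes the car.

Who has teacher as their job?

With clues 1–3, A, B, and C are impossible for the one with job teacher.
That leaves D.

D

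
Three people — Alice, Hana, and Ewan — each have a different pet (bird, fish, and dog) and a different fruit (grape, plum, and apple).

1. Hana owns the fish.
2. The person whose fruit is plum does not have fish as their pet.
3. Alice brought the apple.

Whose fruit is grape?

Hana

With clues 1–3, Alice and Ewan are impossible for the one with fruit grape.
That leaves Hana.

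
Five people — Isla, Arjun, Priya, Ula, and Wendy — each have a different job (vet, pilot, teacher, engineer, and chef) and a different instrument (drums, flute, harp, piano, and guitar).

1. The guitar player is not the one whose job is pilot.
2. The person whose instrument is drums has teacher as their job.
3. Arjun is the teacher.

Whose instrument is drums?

Arjun

With clues 1–3, Isla, Priya, Ula, and Wendy are impossible for the one with instrument drums.
That leaves Arjun.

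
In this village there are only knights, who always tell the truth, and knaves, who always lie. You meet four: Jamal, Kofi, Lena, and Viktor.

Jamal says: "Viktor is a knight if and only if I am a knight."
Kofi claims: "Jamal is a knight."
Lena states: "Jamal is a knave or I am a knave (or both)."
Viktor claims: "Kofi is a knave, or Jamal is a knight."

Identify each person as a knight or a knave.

Jamal: knave, Kofi: knave, Lena: knight, Viktor: knight

Consider Jamal. Suppose Jamal is a knight.
Then whichever role Lena has, Lena's statement has the wrong truth value — contradiction.
So Jamal is a knave.
With that fixed, Kofi's statement is false, so Kofi is a knave.
With that fixed, Lena's statement is true, so Lena is a knight.
With that fixed, Viktor's statement is true, so Viktor is a knight.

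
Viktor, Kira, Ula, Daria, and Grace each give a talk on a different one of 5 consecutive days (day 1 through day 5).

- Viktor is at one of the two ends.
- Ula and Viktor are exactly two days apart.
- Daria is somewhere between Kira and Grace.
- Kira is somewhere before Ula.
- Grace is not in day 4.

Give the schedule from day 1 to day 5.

Viktor, Kira, Ula, Daria, Grace

From clue 1: Viktor is in {1,5}.
From clues 1–2: Ula → day 3.
From clues 1–3: Viktor is in {1,5}.
From clues 1–5: Viktor → day 1, Kira → day 2, Daria → day 4, Grace → day 5.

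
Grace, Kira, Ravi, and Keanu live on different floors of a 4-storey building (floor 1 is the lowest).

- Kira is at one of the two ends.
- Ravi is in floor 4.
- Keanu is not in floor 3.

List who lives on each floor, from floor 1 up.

From clue 1: Kira is in {1,4}.
From clues 1–2: Kira → floor 1, Ravi → floor 4.
From clues 1–3: Keanu → floor 2, Grace → floor 3.

Kira, Keanu, Grace, Ravi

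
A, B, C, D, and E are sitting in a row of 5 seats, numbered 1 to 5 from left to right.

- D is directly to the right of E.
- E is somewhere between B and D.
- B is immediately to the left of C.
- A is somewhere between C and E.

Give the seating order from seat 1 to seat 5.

From clue 1: D is in {2,3,4,5}.
From clues 1–2: B is in {1,2,3}.
From clues 1–3: B is in {1,2}.
From clues 1–4: B → seat 1, C → seat 2, A → seat 3, E → seat 4, D → seat 5.

B, C, A, E, D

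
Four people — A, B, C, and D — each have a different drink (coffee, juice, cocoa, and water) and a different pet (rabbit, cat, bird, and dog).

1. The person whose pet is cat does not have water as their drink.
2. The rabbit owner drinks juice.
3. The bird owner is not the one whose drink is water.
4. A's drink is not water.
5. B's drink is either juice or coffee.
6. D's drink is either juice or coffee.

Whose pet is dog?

C

With clues 1–4, A is impossible for the one with pet dog.
With clues 1–5, B is impossible for the one with pet dog.
With clues 1–6, D is impossible for the one with pet dog.
That leaves C.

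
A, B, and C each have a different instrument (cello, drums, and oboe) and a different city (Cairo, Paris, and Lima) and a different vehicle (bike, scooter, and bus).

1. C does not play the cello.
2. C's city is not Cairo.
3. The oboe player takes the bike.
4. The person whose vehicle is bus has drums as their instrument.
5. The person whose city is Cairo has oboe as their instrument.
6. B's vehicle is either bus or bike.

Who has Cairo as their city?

With clues 1–2, C is impossible for the one with city Cairo.
With clues 1–6, A is impossible for the one with city Cairo.
That leaves B.

B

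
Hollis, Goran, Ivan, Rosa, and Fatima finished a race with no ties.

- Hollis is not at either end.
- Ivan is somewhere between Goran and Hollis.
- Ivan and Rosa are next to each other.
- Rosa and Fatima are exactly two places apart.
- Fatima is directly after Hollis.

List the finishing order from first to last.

From clue 1: Hollis is in {2,3,4}.
From clues 1–3: Hollis is in {2,4}.
From clues 1–4: Rosa → place 3.
From clues 1–5: Goran → place 1, Ivan → place 2, Hollis → place 4, Fatima → place 5.

Goran, Ivan, Rosa, Hollis, Fatima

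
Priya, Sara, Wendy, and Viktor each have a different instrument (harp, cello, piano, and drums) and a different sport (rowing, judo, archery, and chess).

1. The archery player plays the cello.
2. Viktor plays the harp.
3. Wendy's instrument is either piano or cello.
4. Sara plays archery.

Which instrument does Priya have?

With clues 1–2, harp is impossible for Priya's instrument.
With clues 1–4, cello and piano are impossible for Priya's instrument.
That leaves drums.

drums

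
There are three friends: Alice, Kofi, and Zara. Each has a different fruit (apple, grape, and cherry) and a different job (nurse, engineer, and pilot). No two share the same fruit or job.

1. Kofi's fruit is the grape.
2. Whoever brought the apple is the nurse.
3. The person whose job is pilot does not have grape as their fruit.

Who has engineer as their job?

With clues 1–3, Alice and Zara are impossible for the one with job engineer.
That leaves Kofi.

Kofi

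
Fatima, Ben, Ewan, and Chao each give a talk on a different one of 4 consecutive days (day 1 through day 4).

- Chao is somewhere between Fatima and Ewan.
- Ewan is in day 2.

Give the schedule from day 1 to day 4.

From clue 1: Chao is in {2,3}.
From clues 1–2: Ben → day 1, Ewan → day 2, Chao → day 3, Fatima → day 4.

Ben, Ewan, Chao, Fatima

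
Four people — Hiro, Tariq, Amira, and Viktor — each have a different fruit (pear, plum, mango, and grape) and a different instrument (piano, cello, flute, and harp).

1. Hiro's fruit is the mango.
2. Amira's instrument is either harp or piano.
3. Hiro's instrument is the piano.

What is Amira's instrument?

With clues 1–2, cello and flute are impossible for Amira's instrument.
With clues 1–3, piano is impossible for Amira's instrument.
That leaves harp.

harp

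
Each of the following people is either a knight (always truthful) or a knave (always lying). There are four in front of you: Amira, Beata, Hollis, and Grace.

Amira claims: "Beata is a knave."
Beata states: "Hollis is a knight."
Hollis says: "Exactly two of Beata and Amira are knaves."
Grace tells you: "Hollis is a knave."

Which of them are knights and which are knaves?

Amira: knight, Beata: knave, Hollis: knave, Grace: knight

Consider Amira. Suppose Amira is a knave.
Then no assignment of the remaining roles makes every statement match its speaker's type — contradiction.
So Amira is a knight.
With that fixed, Hollis's statement is false, so Hollis is a knave.
With that fixed, Grace's statement is true, so Grace is a knight.
With that fixed, Beata's statement is false, so Beata is a knave.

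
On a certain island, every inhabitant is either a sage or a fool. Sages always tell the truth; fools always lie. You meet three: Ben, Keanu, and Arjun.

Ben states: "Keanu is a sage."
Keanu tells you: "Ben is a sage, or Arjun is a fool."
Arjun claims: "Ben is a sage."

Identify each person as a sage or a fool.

Ben: sage, Keanu: sage, Arjun: sage

Consider Ben. Suppose Ben is a fool.
Then no assignment of the remaining roles makes every statement match its speaker's type — contradiction.
So Ben is a sage.
With that fixed, Keanu's statement is true, so Keanu is a sage.
With that fixed, Arjun's statement is true, so Arjun is a sage.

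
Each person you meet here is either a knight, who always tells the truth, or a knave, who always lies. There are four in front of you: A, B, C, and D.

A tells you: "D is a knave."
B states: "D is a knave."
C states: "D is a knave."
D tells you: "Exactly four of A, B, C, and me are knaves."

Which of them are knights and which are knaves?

Consider A. Suppose A is a knave.
Then no assignment of the remaining roles makes every statement match its speaker's type — contradiction.
So A is a knight.
With that fixed, D's statement is false, so D is a knave.
With that fixed, B's statement is true, so B is a knight.
With that fixed, C's statement is true, so C is a knight.

A: knight, B: knight, C: knight, D: knave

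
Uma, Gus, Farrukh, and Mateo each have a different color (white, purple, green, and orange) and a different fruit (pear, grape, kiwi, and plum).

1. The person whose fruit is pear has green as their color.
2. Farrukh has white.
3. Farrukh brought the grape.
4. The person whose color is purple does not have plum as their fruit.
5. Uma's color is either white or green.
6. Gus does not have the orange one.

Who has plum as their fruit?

With clues 1–3, Farrukh is impossible for the one with fruit plum.
With clues 1–5, Uma is impossible for the one with fruit plum.
With clues 1–6, Gus is impossible for the one with fruit plum.
That leaves Mateo.

Mateo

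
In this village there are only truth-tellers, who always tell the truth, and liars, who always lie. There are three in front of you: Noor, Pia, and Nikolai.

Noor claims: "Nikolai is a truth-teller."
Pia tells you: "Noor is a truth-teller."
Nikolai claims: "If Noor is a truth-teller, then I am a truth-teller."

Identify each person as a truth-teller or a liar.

Noor: truth-teller, Pia: truth-teller, Nikolai: truth-teller

Consider Noor. Suppose Noor is a liar.
Then no assignment of the remaining roles makes every statement match its speaker's type — contradiction.
So Noor is a truth-teller.
With that fixed, Pia's statement is true, so Pia is a truth-teller.
Consider Nikolai. Suppose Nikolai is a liar.
Then Noor's statement comes out false, contradicting Noor being a truth-teller.
So Nikolai is a truth-teller.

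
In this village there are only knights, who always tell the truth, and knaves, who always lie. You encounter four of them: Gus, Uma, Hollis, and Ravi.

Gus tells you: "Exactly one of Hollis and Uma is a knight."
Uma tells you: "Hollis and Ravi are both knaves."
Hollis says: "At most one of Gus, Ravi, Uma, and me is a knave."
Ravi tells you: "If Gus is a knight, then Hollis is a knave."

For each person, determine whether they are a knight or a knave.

Consider Gus. Suppose Gus is a knight.
Then no assignment of the remaining roles makes every statement match its speaker's type — contradiction.
So Gus is a knave.
With that fixed, Ravi's statement is true, so Ravi is a knight.
With that fixed, Uma's statement is false, so Uma is a knave.
With that fixed, Hollis's statement is false, so Hollis is a knave.

Gus: knave, Uma: knave, Hollis: knave, Ravi: knight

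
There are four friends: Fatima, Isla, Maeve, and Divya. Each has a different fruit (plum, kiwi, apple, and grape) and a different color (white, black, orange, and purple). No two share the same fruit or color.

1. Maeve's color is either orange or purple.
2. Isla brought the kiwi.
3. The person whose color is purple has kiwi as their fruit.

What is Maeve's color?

orange

Clue 1 rules out black and white for Maeve's color.
With clues 1–3, purple is impossible for Maeve's color.
That leaves orange.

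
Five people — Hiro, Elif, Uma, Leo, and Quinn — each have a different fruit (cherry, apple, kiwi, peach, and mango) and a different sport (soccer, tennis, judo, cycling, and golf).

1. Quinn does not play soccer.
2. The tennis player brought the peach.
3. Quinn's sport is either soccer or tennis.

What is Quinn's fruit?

With clues 1–3, apple, cherry, kiwi, and mango are impossible for Quinn's fruit.
That leaves peach.

peach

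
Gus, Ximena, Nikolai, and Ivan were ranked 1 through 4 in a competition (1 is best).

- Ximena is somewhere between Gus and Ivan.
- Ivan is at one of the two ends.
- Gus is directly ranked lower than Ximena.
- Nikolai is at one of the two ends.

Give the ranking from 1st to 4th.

Ivan, Ximena, Gus, Nikolai

From clue 1: Ximena is in {2,3}.
From clues 1–3: Ivan → rank 1.
From clues 1–4: Ximena → rank 2, Gus → rank 3, Nikolai → rank 4.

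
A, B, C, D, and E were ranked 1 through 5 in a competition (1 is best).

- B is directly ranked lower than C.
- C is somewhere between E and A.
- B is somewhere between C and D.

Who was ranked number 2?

With clues 1–2, B is ruled out for rank 2.
With clues 1–3, A, D, and E are ruled out for rank 2.
So rank 2 is C.

C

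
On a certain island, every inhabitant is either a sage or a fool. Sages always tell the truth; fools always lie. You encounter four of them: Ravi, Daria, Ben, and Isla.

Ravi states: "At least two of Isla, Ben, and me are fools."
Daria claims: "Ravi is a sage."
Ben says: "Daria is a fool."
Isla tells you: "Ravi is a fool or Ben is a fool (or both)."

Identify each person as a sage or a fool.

Ravi: fool, Daria: fool, Ben: sage, Isla: sage

Consider Ravi. Suppose Ravi is a sage.
Then no assignment of the remaining roles makes every statement match its speaker's type — contradiction.
So Ravi is a fool.
With that fixed, Daria's statement is false, so Daria is a fool.
With that fixed, Ben's statement is true, so Ben is a sage.
With that fixed, Isla's statement is true, so Isla is a sage.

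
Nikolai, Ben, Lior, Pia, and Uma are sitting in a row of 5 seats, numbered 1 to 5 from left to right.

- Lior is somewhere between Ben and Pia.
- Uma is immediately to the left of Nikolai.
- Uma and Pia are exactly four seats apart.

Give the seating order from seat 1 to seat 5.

Uma, Nikolai, Ben, Lior, Pia

From clue 1: Lior is in {2,3,4}.
From clues 1–2: Lior is in {2,4}.
From clues 1–3: Uma → seat 1, Nikolai → seat 2, Ben → seat 3, Lior → seat 4, Pia → seat 5.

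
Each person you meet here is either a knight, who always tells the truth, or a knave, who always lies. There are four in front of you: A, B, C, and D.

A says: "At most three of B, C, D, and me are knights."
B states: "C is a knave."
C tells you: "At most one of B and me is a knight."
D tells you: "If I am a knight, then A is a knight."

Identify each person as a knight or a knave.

A: knight, B: knave, C: knight, D: knight

Consider A. Suppose A is a knave.
Then A's own statement would have to be false, but it can't be — contradiction.
So A is a knight.
With that fixed, D's statement is true, so D is a knight.
Consider B. Suppose B is a knight.
Then whichever role C has, C's statement has the wrong truth value — contradiction.
So B is a knave.
With that fixed, C's statement is true, so C is a knight.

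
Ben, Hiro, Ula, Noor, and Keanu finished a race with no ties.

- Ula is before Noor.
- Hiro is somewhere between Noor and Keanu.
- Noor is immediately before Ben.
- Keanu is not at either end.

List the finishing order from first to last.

Ula, Keanu, Hiro, Noor, Ben

From clue 1: Ula is in {1,2,3,4}.
From clues 1–2: Hiro is in {2,3,4}.
From clues 1–3: Ben is in {3,5}.
From clues 1–4: Ula → place 1, Keanu → place 2, Hiro → place 3, Noor → place 4, Ben → place 5.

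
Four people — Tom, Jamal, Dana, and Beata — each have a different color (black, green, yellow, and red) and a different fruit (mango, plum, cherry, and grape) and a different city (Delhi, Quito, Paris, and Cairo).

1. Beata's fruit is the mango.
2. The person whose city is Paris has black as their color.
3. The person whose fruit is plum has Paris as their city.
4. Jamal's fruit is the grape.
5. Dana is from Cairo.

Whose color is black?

With clues 1–3, Beata is impossible for the one with color black.
With clues 1–4, Jamal is impossible for the one with color black.
With clues 1–5, Dana is impossible for the one with color black.
That leaves Tom.

Tom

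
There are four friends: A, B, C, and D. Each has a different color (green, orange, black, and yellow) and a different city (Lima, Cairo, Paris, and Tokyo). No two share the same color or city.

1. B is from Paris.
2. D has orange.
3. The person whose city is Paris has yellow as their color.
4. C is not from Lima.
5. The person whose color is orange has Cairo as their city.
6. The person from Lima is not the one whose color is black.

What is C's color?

black

With clues 1–2, orange is impossible for C's color.
With clues 1–3, yellow is impossible for C's color.
With clues 1–6, green is impossible for C's color.
That leaves black.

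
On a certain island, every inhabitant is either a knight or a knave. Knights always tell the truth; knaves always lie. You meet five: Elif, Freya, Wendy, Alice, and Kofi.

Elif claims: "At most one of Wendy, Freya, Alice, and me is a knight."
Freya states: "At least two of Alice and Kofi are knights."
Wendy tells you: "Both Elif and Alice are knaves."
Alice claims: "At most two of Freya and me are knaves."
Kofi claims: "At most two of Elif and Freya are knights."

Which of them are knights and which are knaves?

Elif: knave, Freya: knight, Wendy: knave, Alice: knight, Kofi: knight

Regardless of anyone's role, Alice's statement is true, so Alice is a knight.
With that fixed, Kofi's statement is true, so Kofi is a knight.
With that fixed, Freya's statement is true, so Freya is a knight.
With that fixed, Wendy's statement is false, so Wendy is a knave.
With that fixed, Elif's statement is false, so Elif is a knave.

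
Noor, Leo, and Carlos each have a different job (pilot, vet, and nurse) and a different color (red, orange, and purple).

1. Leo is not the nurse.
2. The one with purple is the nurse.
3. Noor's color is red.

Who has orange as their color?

With clues 1–3, Carlos and Noor are impossible for the one with color orange.
That leaves Leo.

Leo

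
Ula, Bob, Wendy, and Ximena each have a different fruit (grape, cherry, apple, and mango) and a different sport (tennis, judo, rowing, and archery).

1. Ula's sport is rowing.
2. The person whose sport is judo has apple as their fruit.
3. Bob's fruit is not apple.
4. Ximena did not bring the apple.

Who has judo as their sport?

Clue 1 rules out Ula for the one with sport judo.
With clues 1–3, Bob is impossible for the one with sport judo.
With clues 1–4, Ximena is impossible for the one with sport judo.
That leaves Wendy.

Wendy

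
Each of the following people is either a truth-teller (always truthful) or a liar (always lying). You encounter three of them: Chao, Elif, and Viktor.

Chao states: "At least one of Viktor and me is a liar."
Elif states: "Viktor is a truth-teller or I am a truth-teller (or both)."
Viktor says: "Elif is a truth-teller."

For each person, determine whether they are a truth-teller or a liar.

Chao: truth-teller, Elif: liar, Viktor: liar

Consider Chao. Suppose Chao is a liar.
Then Chao's own statement would have to be false, but it can't be — contradiction.
So Chao is a truth-teller.
Consider Elif. Suppose Elif is a truth-teller.
Then no assignment of the remaining roles makes every statement match its speaker's type — contradiction.
So Elif is a liar.
With that fixed, Viktor's statement is false, so Viktor is a liar.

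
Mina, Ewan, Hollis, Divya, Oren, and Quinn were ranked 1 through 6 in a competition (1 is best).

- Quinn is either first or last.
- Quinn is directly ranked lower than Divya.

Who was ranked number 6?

With clues 1–2, Divya, Ewan, Hollis, Mina, and Oren are ruled out for rank 6.
So rank 6 is Quinn.

Quinn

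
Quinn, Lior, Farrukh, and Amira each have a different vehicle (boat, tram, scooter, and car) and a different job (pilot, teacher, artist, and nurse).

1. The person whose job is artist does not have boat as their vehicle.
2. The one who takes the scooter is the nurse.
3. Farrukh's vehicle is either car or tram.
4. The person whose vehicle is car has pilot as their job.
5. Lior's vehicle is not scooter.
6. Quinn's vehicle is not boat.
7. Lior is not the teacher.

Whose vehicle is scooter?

Quinn

With clues 1–3, Farrukh is impossible for the one with vehicle scooter.
With clues 1–5, Lior is impossible for the one with vehicle scooter.
With clues 1–7, Amira is impossible for the one with vehicle scooter.
That leaves Quinn.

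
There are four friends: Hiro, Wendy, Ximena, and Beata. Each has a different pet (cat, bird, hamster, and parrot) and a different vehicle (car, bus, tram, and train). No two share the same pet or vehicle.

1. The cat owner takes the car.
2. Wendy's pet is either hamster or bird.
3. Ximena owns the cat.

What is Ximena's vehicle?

car

With clues 1–3, bus, train, and tram are impossible for Ximena's vehicle.
That leaves car.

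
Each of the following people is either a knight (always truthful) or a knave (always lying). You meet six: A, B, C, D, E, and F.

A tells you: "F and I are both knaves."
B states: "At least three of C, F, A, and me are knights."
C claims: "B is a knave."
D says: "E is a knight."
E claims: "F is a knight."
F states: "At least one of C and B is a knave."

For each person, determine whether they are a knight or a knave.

Consider A. Suppose A is a knight.
Then A's own statement would have to be true, but it can't be — contradiction.
So A is a knave.
Consider B. Suppose B is a knight.
Then no assignment of the remaining roles makes every statement match its speaker's type — contradiction.
So B is a knave.
With that fixed, C's statement is true, so C is a knight.
With that fixed, F's statement is true, so F is a knight.
With that fixed, E's statement is true, so E is a knight.
With that fixed, D's statement is true, so D is a knight.

A: knave, B: knave, C: knight, D: knight, E: knight, F: knight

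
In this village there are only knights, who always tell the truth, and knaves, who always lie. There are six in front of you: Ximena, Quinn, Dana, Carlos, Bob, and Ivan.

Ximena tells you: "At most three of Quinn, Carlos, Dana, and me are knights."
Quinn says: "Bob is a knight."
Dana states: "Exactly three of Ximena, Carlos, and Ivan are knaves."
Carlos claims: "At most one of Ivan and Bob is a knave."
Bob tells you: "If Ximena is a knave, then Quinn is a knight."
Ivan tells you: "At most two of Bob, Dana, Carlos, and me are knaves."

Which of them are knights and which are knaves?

Consider Ximena. Suppose Ximena is a knave.
Then Ximena's own statement would have to be false, but it can't be — contradiction.
So Ximena is a knight.
With that fixed, Dana's statement is false, so Dana is a knave.
With that fixed, Bob's statement is true, so Bob is a knight.
With that fixed, Quinn's statement is true, so Quinn is a knight.
With that fixed, Carlos's statement is true, so Carlos is a knight.
With that fixed, Ivan's statement is true, so Ivan is a knight.

Ximena: knight, Quinn: knight, Dana: knave, Carlos: knight, Bob: knight, Ivan: knight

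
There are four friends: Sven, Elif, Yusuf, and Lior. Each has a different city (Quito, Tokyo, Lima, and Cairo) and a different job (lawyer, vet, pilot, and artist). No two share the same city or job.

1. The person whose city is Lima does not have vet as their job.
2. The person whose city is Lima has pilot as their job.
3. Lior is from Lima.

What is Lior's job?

pilot

With clues 1–3, artist, lawyer, and vet are impossible for Lior's job.
That leaves pilot.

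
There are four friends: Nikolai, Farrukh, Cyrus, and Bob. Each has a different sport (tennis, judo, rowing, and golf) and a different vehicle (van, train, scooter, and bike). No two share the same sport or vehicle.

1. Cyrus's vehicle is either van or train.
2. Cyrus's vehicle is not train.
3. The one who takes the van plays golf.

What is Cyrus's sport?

With clues 1–3, judo, rowing, and tennis are impossible for Cyrus's sport.
That leaves golf.

golf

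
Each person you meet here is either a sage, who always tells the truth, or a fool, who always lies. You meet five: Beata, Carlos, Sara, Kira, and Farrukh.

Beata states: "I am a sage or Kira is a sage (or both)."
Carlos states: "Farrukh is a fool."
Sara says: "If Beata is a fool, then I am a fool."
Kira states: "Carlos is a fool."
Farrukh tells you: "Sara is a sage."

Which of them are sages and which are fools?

Consider Beata. Suppose Beata is a fool.
Then whichever role Sara has, Sara's statement has the wrong truth value — contradiction.
So Beata is a sage.
With that fixed, Sara's statement is true, so Sara is a sage.
With that fixed, Farrukh's statement is true, so Farrukh is a sage.
With that fixed, Carlos's statement is false, so Carlos is a fool.
With that fixed, Kira's statement is true, so Kira is a sage.

Beata: sage, Carlos: fool, Sara: sage, Kira: sage, Farrukh: sage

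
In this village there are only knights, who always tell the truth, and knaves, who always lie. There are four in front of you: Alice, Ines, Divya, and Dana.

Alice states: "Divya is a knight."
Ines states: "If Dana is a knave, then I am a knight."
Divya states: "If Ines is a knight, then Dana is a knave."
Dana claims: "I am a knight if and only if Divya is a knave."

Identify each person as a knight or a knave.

Consider Alice. Suppose Alice is a knight.
Then no assignment of the remaining roles makes every statement match its speaker's type — contradiction.
So Alice is a knave.
Consider Ines. Suppose Ines is a knave.
Then no assignment of the remaining roles makes every statement match its speaker's type — contradiction.
So Ines is a knight.
Consider Divya. Suppose Divya is a knight.
Then Alice's statement comes out true, contradicting Alice being a knave.
So Divya is a knave.
Consider Dana. Suppose Dana is a knave.
Then Divya's statement comes out true, contradicting Divya being a knave.
So Dana is a knight.

Alice: knave, Ines: knight, Divya: knave, Dana: knight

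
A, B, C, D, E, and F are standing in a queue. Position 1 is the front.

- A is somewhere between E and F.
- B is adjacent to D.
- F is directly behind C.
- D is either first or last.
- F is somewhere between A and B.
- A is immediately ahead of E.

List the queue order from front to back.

D, B, C, F, A, E

From clue 1: A is in {2,3,4,5}.
From clues 1–3: C is in {1,3,5}.
From clues 1–4: B is in {2,5}.
From clues 1–5: C → position 3, F → position 4.
From clues 1–6: D → position 1, B → position 2, A → position 5, E → position 6.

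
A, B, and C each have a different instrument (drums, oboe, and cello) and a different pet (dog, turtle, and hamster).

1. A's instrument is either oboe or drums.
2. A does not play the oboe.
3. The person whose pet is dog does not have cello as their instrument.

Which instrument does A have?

drums

Clue 1 rules out cello for A's instrument.
With clues 1–2, oboe is impossible for A's instrument.
That leaves drums.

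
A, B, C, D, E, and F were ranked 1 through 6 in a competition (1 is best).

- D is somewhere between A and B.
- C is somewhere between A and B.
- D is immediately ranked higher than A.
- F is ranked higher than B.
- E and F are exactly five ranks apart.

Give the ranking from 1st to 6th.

From clue 1: D is in {2,3,4,5}.
From clues 1–2: C is in {2,3,4,5}.
From clues 1–3: A is in {4,5,6}.
From clues 1–4: A is in {5,6}.
From clues 1–5: F → rank 1, B → rank 2, C → rank 3, D → rank 4, A → rank 5, E → rank 6.

F, B, C, D, A, E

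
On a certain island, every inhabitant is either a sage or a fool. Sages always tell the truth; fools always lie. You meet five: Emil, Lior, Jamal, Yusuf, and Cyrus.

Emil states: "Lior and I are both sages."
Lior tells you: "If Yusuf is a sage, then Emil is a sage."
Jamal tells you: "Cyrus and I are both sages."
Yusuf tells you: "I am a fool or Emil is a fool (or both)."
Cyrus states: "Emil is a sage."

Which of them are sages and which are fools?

Consider Emil. Suppose Emil is a sage.
Then whichever role Yusuf has, Yusuf's statement has the wrong truth value — contradiction.
So Emil is a fool.
With that fixed, Yusuf's statement is true, so Yusuf is a sage.
With that fixed, Cyrus's statement is false, so Cyrus is a fool.
With that fixed, Lior's statement is false, so Lior is a fool.
With that fixed, Jamal's statement is false, so Jamal is a fool.

Emil: fool, Lior: fool, Jamal: fool, Yusuf: sage, Cyrus: fool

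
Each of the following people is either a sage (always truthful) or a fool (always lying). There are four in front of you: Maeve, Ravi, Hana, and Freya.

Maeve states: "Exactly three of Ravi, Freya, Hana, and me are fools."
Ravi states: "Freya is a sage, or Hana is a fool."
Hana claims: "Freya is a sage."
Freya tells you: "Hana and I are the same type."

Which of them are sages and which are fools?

Consider Maeve. Suppose Maeve is a sage.
Then no assignment of the remaining roles makes every statement match its speaker's type — contradiction.
So Maeve is a fool.
Consider Ravi. Suppose Ravi is a fool.
Then no assignment of the remaining roles makes every statement match its speaker's type — contradiction.
So Ravi is a sage.
Consider Hana. Suppose Hana is a fool.
Then whichever role Freya has, Freya's statement has the wrong truth value — contradiction.
So Hana is a sage.
Consider Freya. Suppose Freya is a fool.
Then Ravi's statement comes out false, contradicting Ravi being a sage.
So Freya is a sage.

Maeve: fool, Ravi: sage, Hana: sage, Freya: sage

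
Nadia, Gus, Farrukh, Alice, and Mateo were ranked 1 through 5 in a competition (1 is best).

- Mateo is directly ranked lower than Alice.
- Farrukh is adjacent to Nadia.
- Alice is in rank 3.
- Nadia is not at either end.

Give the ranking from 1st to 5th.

Farrukh, Nadia, Alice, Mateo, Gus

From clue 1: Alice is in {1,2,3,4}.
From clues 1–2: Gus is in {1,3,5}.
From clues 1–3: Alice → rank 3, Mateo → rank 4, Gus → rank 5.
From clues 1–4: Farrukh → rank 1, Nadia → rank 2.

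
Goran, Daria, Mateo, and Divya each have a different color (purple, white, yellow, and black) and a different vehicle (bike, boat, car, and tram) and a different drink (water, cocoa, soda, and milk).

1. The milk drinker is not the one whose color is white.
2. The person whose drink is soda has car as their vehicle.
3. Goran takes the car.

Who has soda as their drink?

Goran

With clues 1–3, Daria, Divya, and Mateo are impossible for the one with drink soda.
That leaves Goran.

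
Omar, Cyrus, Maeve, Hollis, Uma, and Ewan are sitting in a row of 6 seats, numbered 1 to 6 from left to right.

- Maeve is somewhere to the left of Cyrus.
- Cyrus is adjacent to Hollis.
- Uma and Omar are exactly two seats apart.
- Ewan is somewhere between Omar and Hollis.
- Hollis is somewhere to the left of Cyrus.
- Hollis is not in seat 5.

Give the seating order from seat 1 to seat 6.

Maeve, Hollis, Cyrus, Uma, Ewan, Omar

From clue 1: Cyrus is in {2,3,4,5,6}.
From clues 1–2: Maeve is in {1,2,3,4}.
From clues 1–4: Maeve is in {1,2,4}.
From clues 1–5: Cyrus is in {3,6}.
From clues 1–6: Maeve → seat 1, Hollis → seat 2, Cyrus → seat 3, Uma → seat 4, Ewan → seat 5, Omar → seat 6.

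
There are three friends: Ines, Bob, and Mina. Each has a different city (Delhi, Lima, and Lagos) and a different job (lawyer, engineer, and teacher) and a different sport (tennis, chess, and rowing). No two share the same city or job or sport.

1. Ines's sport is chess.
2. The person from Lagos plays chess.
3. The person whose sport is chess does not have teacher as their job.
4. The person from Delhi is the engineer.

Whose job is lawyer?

With clues 1–4, Bob and Mina are impossible for the one with job lawyer.
That leaves Ines.

Ines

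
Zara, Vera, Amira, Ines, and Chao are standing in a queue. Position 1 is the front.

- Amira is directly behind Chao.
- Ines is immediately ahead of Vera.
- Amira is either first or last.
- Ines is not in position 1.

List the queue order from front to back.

Zara, Ines, Vera, Chao, Amira

From clue 1: Amira is in {2,3,4,5}.
From clues 1–2: Zara is in {1,3,5}.
From clues 1–3: Chao → position 4, Amira → position 5.
From clues 1–4: Zara → position 1, Ines → position 2, Vera → position 3.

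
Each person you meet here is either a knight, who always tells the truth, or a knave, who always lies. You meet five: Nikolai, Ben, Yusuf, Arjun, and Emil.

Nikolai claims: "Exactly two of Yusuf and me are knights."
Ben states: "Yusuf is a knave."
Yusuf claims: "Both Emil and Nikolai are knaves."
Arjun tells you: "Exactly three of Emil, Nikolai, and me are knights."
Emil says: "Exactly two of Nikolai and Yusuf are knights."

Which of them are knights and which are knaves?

Nikolai: knave, Ben: knave, Yusuf: knight, Arjun: knave, Emil: knave

Consider Nikolai. Suppose Nikolai is a knight.
Then no assignment of the remaining roles makes every statement match its speaker's type — contradiction.
So Nikolai is a knave.
With that fixed, Arjun's statement is false, so Arjun is a knave.
With that fixed, Emil's statement is false, so Emil is a knave.
With that fixed, Yusuf's statement is true, so Yusuf is a knight.
With that fixed, Ben's statement is false, so Ben is a knave.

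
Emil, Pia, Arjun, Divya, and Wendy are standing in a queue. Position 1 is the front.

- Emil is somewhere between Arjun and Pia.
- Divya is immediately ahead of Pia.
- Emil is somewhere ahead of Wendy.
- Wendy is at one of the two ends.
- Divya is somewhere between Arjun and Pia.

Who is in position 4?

Pia

With clues 1–3, Emil is ruled out for position 4.
With clues 1–4, Divya and Wendy are ruled out for position 4.
With clues 1–5, Arjun is ruled out for position 4.
So position 4 is Pia.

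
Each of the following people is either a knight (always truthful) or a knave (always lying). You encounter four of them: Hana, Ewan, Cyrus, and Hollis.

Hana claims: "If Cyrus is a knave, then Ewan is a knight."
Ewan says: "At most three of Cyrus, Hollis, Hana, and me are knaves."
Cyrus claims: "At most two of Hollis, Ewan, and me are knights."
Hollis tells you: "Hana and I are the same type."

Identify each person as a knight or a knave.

Hana: knight, Ewan: knight, Cyrus: knight, Hollis: knave

Consider Hana. Suppose Hana is a knave.
Then whichever role Hollis has, Hollis's statement has the wrong truth value — contradiction.
So Hana is a knight.
With that fixed, Ewan's statement is true, so Ewan is a knight.
Consider Cyrus. Suppose Cyrus is a knave.
Then Cyrus's own statement would have to be false, but it can't be — contradiction.
So Cyrus is a knight.
Consider Hollis. Suppose Hollis is a knight.
Then Cyrus's statement comes out false, contradicting Cyrus being a knight.
So Hollis is a knave.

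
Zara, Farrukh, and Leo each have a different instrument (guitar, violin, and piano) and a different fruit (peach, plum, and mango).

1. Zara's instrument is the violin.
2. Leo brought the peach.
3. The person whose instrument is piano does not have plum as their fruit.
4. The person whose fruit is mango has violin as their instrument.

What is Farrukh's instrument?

Clue 1 rules out violin for Farrukh's instrument.
With clues 1–4, piano is impossible for Farrukh's instrument.
That leaves guitar.

guitar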